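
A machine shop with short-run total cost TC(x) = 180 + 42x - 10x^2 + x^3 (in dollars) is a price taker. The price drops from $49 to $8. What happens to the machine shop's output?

Output falls from 7 to 0 (the firm shuts down)

AVC = 42 - 10x + x^2, minimized at x = 5 where min AVC = $17. MC = 42 - 20x + 3x^2.
With P = $49 above the shutdown price, P = MC gives x = 7.
At P = $8 < min AVC = $17, price no longer covers variable cost at any output, so the firm shuts down: x = 0.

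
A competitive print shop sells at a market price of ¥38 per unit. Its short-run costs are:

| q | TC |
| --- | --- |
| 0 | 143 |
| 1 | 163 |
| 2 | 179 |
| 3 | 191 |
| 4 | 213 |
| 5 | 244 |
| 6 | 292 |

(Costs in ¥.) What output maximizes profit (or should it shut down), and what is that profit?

q = 5; profit = -¥54

Profit at each row (π = 38q − TC): q=0: -143; q=1: -125; q=2: -103; q=3: -77; q=4: -61; q=5: -54; q=6: -64.
Profit is maximized at q = 5. AVC there is 101/5 = ¥20.20 ≤ P, so producing beats shutting down (which would give -¥143).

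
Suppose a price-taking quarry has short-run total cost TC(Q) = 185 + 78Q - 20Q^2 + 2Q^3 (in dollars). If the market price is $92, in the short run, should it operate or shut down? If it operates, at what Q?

Produce at Q = 7

Variable cost is VC = 78Q - 20Q^2 + 2Q^3, so AVC = VC/Q = 78 - 20Q + 2Q^2 and MC = dTC/dQ = 78 - 40Q + 6Q^2.
The AVC parabola has its vertex at Q = 20/4 = 5, where AVC = 78 - 20·5 + 2·5^2 = $28.
Since P = $92 ≥ min AVC = $28, price covers variable cost and the firm should produce.
Set P = MC: 92 = 78 - 40Q + 6Q^2 → -14 - 40Q + 6Q^2 = 0. The roots are Q = -1/3 and Q = 7; the profit-maximizing output is on the rising part of MC, so Q* = 7.
Check: AVC at Q = 7 is $36 ≤ P, so revenue covers variable cost.
Profit = P·Q − TC = 92·7 − 437 = $207.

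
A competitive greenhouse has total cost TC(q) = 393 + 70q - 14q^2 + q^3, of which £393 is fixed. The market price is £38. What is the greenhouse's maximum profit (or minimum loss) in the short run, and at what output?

Profit = -£265 at q = 8

AVC = 70 - 14q + q^2; min AVC = £21 at q = 7. Since P = £38 ≥ min AVC, the firm produces.
With MC = 70 - 28q + 3q^2, P = MC on the upward-sloping part at q* = 8.
TR = 38·8 = 304. TC = 393 + 176 = 569. Profit = 304 − 569 = -£265.
By producing, the firm covers all variable cost plus £128 of fixed cost; shutting down would lose the full £393.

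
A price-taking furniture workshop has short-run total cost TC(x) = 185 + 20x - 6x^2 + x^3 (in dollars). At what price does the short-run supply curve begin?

$11 per unit

Short-run supply begins at min AVC. From VC = 20x - 6x^2 + x^3, AVC = 20 - 6x + x^2.
At the minimum of AVC, MC = AVC. MC = 20 - 12x + 3x^2; setting MC = AVC gives 2x^2 - 6x = 0, so x = 3. min AVC = 11.
For P < $11 the firm produces nothing.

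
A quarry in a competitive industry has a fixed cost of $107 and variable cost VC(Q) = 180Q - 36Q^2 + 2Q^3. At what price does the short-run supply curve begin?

The shutdown price is the minimum of AVC. VC = 180Q - 36Q^2 + 2Q^3, so AVC = 180 - 36Q + 2Q^2.
At the minimum of AVC, MC = AVC. MC = 180 - 72Q + 6Q^2; setting MC = AVC gives 4Q^2 - 36Q = 0, so Q = 9. min AVC = 18.
So the shutdown price is $18.

$18 per unit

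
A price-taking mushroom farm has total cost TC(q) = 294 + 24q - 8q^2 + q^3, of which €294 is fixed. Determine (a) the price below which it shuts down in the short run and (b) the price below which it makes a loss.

Shutdown price = €8; break-even price = €59

Shutdown price = min AVC. AVC = 24 - 8q + q^2, with vertex at q = 4 and minimum €8.
ATC = 294/q + 24 - 8q + q^2. Setting dATC/dq = −294/q^2 − 8 + 2q = 0 gives q = 7 (since 2·7^3 − 8·7^2 = 294).
min ATC = 294/7 + 24 − 8·7 + 7^2 = €59. That is the break-even price.
For €8 ≤ P < €59 the firm produces at a loss; below €8 it shuts down.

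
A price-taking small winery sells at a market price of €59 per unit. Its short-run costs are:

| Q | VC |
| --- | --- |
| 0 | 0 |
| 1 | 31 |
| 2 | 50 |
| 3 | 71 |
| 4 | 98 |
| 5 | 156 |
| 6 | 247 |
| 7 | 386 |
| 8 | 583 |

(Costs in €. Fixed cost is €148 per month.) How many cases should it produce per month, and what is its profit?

Compute π = P·Q − TC at each output: Q=0: -148; Q=1: -120; Q=2: -80; Q=3: -42; Q=4: -10; Q=5: -9; Q=6: -41; Q=7: -121; Q=8: -259.
Profit is maximized at Q = 5. AVC there is 156/5 = €31.20 ≤ P, so producing beats shutting down (which would give -€148).

Q = 5; profit = -€9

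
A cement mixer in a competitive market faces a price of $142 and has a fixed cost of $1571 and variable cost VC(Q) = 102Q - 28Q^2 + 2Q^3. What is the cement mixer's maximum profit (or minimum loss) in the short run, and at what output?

AVC = 102 - 28Q + 2Q^2 has its minimum $4 at Q = 7; price $142 clears that bar, so the firm operates.
With MC = 102 - 56Q + 6Q^2, P = MC on the upward-sloping part at Q* = 10.
TR = 142·10 = 1420. TC = 1571 + 220 = 1791. Profit = 1420 − 1791 = -$371.
By producing, the firm covers all variable cost plus $1200 of fixed cost; shutting down would lose the full $1571.

Profit = -$371 at Q = 10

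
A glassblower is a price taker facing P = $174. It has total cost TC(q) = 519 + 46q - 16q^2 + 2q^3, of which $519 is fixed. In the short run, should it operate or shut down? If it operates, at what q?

Produce at q = 8

Strip out fixed cost: VC = 46q - 16q^2 + 2q^3. Then AVC = 46 - 16q + 2q^2 and MC = 46 - 32q + 6q^2.
AVC is minimized where dAVC/dq = -16 + 4q = 0, at q = 4; min AVC = 46 - 16·4 + 2·4^2 = $14.
Since P = $174 ≥ min AVC = $14, price covers variable cost and the firm should produce.
P = MC gives -128 - 32q + 6q^2 = 0, with roots -8/3 and 8. Take the larger (rising MC): q* = 8.
Check: AVC at q = 8 is $46 ≤ P, so revenue covers variable cost.
Profit = P·q − TC = 174·8 − 887 = $505.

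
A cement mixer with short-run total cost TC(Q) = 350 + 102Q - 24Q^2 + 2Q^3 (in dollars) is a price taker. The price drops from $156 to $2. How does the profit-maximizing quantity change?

AVC = 102 - 24Q + 2Q^2, minimized at Q = 6 where min AVC = $30. MC = 102 - 48Q + 6Q^2.
With P = $156 above the shutdown price, P = MC gives Q = 9.
At P = $2 < min AVC = $30, price no longer covers variable cost at any output, so the firm shuts down: Q = 0.

Output falls from 9 to 0 (the firm shuts down)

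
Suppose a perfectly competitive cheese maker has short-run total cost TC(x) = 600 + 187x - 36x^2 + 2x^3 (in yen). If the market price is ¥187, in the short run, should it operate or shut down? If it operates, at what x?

Produce at x = 12

Variable cost is VC = 187x - 36x^2 + 2x^3, so AVC = VC/x = 187 - 36x + 2x^2 and MC = dTC/dx = 187 - 72x + 6x^2.
The AVC parabola has its vertex at x = 36/4 = 9, where AVC = 187 - 36·9 + 2·9^2 = ¥25.
P = ¥187 exceeds min AVC = ¥25, so the firm stays open.
Solving P = MC: -72x + 6x^2 = 0 ⇒ x = 0 or 12. On the upward-sloping branch, x* = 12.
Check: AVC at x = 12 is ¥43 ≤ P, so revenue covers variable cost.
Profit = P·x − TC = 187·12 − 1116 = ¥1128.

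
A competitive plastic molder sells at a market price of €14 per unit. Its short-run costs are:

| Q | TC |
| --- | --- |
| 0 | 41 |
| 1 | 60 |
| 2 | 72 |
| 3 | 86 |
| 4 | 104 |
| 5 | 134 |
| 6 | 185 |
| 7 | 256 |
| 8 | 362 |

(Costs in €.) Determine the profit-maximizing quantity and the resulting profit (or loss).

Tabulate TR − TC: Q=0: -41; Q=1: -46; Q=2: -44; Q=3: -44; Q=4: -48; Q=5: -64; Q=6: -101; Q=7: -158; Q=8: -250.
Profit is highest at Q = 0. Equivalently, the lowest AVC in the table is 45/3 ≈ €15 at Q = 3, and P = €14 falls below it — price never covers variable cost, so the firm shuts down and loses only its fixed cost.

Q = 0 (shut down); profit = -€41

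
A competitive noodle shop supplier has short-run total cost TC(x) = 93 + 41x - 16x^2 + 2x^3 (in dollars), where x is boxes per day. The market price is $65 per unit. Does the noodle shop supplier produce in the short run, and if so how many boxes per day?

Produce at x = 6

From TC, MC = TC'(x) = 41 - 32x + 6x^2 and AVC = VC/x = 41 - 16x + 2x^2.
AVC hits its minimum where MC = AVC, at x = 4, giving min AVC = 41 - 16·4 + 2·4^2 = $9.
Because $65 ≥ $9, revenue can cover variable cost; the firm operates.
P = MC gives -24 - 32x + 6x^2 = 0, with roots -2/3 and 6. Take the larger (rising MC): x* = 6.
Check: AVC at x = 6 is $17 ≤ P, so revenue covers variable cost.
Profit = P·x − TC = 65·6 − 195 = $195.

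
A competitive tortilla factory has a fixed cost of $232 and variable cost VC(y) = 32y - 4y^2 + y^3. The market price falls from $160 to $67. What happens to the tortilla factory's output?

MC = 32 - 8y + 3y^2; the shutdown threshold is min AVC = $28 (at y = 2).
At P = $160 ≥ min AVC, set P = MC on the rising branch: y = 8.
At P = $67 ≥ min AVC, set P = MC: y = 5. The firm stays open but cuts output.

Output falls from 8 to 5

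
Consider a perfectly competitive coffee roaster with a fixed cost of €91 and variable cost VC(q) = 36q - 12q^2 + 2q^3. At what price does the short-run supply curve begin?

Short-run supply begins at min AVC. From VC = 36q - 12q^2 + 2q^3, AVC = 36 - 12q + 2q^2.
At the minimum of AVC, MC = AVC. MC = 36 - 24q + 6q^2; setting MC = AVC gives 4q^2 - 12q = 0, so q = 3. min AVC = 18.
The firm shuts down for any P below €18.

€18 per unit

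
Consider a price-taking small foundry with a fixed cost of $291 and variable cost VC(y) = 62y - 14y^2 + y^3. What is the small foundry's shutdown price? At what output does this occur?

$13 per unit, at y = 7

The firm shuts down when price falls below the minimum of average variable cost. AVC = VC/y = 62 - 14y + y^2.
At the minimum of AVC, MC = AVC. MC = 62 - 28y + 3y^2; setting MC = AVC gives 2y^2 - 14y = 0, so y = 7. min AVC = 13.
The firm shuts down for any P below $13.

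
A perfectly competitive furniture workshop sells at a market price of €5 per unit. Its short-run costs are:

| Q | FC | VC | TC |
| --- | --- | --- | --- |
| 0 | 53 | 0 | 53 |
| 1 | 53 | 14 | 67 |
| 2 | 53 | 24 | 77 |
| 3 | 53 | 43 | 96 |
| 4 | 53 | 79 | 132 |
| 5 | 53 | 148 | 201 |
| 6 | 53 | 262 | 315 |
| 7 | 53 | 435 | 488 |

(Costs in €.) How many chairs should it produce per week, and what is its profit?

Q = 0 (shut down); profit = -€53

Compute π = P·Q − TC at each output: Q=0: -53; Q=1: -62; Q=2: -67; Q=3: -81; Q=4: -112; Q=5: -176; Q=6: -285; Q=7: -453.
Profit is highest at Q = 0. Equivalently, the lowest AVC in the table is 24/2 ≈ €12 at Q = 2, and P = €5 falls below it — price never covers variable cost, so the firm shuts down and loses only its fixed cost.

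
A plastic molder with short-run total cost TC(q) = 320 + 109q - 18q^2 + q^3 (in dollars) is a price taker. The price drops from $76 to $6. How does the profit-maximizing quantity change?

Output falls from 11 to 0 (the firm shuts down)

MC = 109 - 36q + 3q^2; the shutdown threshold is min AVC = $28 (at q = 9).
At P = $76 ≥ min AVC, set P = MC on the rising branch: q = 11.
At P = $6 < min AVC = $28, price no longer covers variable cost at any output, so the firm shuts down: q = 0.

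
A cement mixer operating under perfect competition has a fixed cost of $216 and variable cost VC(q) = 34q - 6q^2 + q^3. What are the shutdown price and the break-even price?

Shutdown price = $25; break-even price = $70

Shutdown price = min AVC. AVC = 34 - 6q + q^2, with vertex at q = 3 and minimum $25.
ATC = 216/q + 34 - 6q + q^2. Setting dATC/dq = −216/q^2 − 6 + 2q = 0 gives q = 6 (since 2·6^3 − 6·6^2 = 216).
min ATC = 216/6 + 34 − 6·6 + 6^2 = $70. That is the break-even price.
For $25 ≤ P < $70 the firm produces at a loss; below $25 it shuts down.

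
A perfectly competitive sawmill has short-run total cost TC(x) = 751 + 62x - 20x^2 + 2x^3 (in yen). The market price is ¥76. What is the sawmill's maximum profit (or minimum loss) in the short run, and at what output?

AVC = 62 - 20x + 2x^2; min AVC = ¥12 at x = 5. Since P = ¥76 ≥ min AVC, the firm produces.
MC = 62 - 40x + 6x^2. Setting P = MC and taking the root on the rising branch gives x* = 7.
TR = 76·7 = 532. TC = 751 + 140 = 891. Profit = 532 − 891 = -¥359.
By producing, the firm covers all variable cost plus ¥392 of fixed cost; shutting down would lose the full ¥751.

Profit = -¥359 at x = 7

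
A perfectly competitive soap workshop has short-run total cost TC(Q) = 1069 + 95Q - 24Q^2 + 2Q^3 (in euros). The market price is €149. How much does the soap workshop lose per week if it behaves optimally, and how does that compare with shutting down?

AVC = 95 - 24Q + 2Q^2 has its minimum €23 at Q = 6; price €149 clears that bar, so the firm operates.
MC = 95 - 48Q + 6Q^2. Setting P = MC and taking the root on the rising branch gives Q* = 9.
TR = 149·9 = 1341. TC = 1069 + 369 = 1438. Profit = 1341 − 1438 = -€97.
That loss of €97 beats the €1069 the firm would lose by shutting down; producing recovers €972 of fixed cost.

Profit = -€97 at Q = 9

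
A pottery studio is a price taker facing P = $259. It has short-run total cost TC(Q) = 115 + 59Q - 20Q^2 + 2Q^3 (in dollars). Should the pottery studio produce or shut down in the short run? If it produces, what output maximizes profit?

Produce at Q = 10

From TC, MC = TC'(Q) = 59 - 40Q + 6Q^2 and AVC = VC/Q = 59 - 20Q + 2Q^2.
AVC hits its minimum where MC = AVC, at Q = 5, giving min AVC = 59 - 20·5 + 2·5^2 = $9.
Because $259 ≥ $9, revenue can cover variable cost; the firm operates.
Solving P = MC: -200 - 40Q + 6Q^2 = 0 ⇒ Q = -10/3 or 10. On the upward-sloping branch, Q* = 10.
Check: AVC at Q = 10 is $59 ≤ P, so revenue covers variable cost.
Profit = P·Q − TC = 259·10 − 705 = $1885.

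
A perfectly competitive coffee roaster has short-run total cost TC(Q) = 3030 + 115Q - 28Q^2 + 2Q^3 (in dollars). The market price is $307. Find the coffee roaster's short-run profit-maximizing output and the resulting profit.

AVC = 115 - 28Q + 2Q^2; min AVC = $17 at Q = 7. Since P = $307 ≥ min AVC, the firm produces.
MC = 115 - 56Q + 6Q^2. Setting P = MC and taking the root on the rising branch gives Q* = 12.
TR = 307·12 = 3684. TC = 3030 + 804 = 3834. Profit = 3684 − 3834 = -$150.
Shutting down would mean losing the fixed cost of $3030, so operating at a loss of $150 is better by $2880.

Profit = -$150 at Q = 12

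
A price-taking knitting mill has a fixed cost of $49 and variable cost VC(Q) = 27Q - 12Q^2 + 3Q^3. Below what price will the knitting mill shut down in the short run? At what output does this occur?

$15 per unit, at Q = 2

The firm shuts down when price falls below the minimum of average variable cost. AVC = VC/Q = 27 - 12Q + 3Q^2.
dAVC/dQ = -12 + 6Q = 0 gives Q = 2. min AVC = 27 - 12·2 + 3·2^2 = 15.
For P < $15 the firm produces nothing.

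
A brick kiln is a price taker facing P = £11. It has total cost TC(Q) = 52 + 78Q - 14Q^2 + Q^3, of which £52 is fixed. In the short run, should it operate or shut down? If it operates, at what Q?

Strip out fixed cost: VC = 78Q - 14Q^2 + Q^3. Then AVC = 78 - 14Q + Q^2 and MC = 78 - 28Q + 3Q^2.
AVC hits its minimum where MC = AVC, at Q = 7, giving min AVC = 78 - 14·7 + 7^2 = £29.
Since P = £11 < min AVC = £29, price fails to cover variable cost at any output.
Best response: produce nothing and absorb the £52 fixed cost.

Shut down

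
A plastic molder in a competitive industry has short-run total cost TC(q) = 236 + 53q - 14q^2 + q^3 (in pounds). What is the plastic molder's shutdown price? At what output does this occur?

Short-run supply begins at min AVC. From VC = 53q - 14q^2 + q^3, AVC = 53 - 14q + q^2.
dAVC/dq = -14 + 2q = 0 gives q = 7. min AVC = 53 - 14·7 + 7^2 = 4.
So the shutdown price is £4.

£4 per unit, at q = 7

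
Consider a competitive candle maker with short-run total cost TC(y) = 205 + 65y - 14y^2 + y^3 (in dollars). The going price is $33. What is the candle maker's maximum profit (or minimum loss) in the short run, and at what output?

Profit = -$77 at y = 8

AVC = 65 - 14y + y^2 has its minimum $16 at y = 7; price $33 clears that bar, so the firm operates.
With MC = 65 - 28y + 3y^2, P = MC on the upward-sloping part at y* = 8.
TR = 33·8 = 264. TC = 205 + 136 = 341. Profit = 264 − 341 = -$77.
That loss of $77 beats the $205 the firm would lose by shutting down; producing recovers $128 of fixed cost.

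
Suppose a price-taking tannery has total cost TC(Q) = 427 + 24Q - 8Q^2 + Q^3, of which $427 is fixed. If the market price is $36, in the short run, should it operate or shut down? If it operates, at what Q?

Produce at Q = 6

From TC, MC = TC'(Q) = 24 - 16Q + 3Q^2 and AVC = VC/Q = 24 - 8Q + Q^2.
AVC is minimized where dAVC/dQ = -8 + 2Q = 0, at Q = 4; min AVC = 24 - 8·4 + 4^2 = $8.
P = $36 exceeds min AVC = $8, so the firm stays open.
Solving P = MC: -12 - 16Q + 3Q^2 = 0 ⇒ Q = -2/3 or 6. On the upward-sloping branch, Q* = 6.
Check: AVC at Q = 6 is $12 ≤ P, so revenue covers variable cost.
Profit = P·Q − TC = 36·6 − 499 = -$283, a loss, but smaller than the $427 fixed cost the firm would lose by shutting down.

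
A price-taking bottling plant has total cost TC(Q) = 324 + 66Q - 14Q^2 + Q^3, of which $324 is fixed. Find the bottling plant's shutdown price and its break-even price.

Shutdown price = min AVC. AVC = 66 - 14Q + Q^2, with vertex at Q = 7 and minimum $17.
ATC = 324/Q + 66 - 14Q + Q^2. Setting dATC/dQ = −324/Q^2 − 14 + 2Q = 0 gives Q = 9 (since 2·9^3 − 14·9^2 = 324).
min ATC = 324/9 + 66 − 14·9 + 9^2 = $57. That is the break-even price.
For $17 ≤ P < $57 the firm produces at a loss; below $17 it shuts down.

Shutdown price = $17; break-even price = $57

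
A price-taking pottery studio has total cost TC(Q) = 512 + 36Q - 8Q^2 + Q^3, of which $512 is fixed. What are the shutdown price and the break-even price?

Shutdown price = $20; break-even price = $100

AVC = 36 - 8Q + Q^2; minimized at Q = 4, giving min AVC = $20. That is the shutdown price.
ATC = 512/Q + 36 - 8Q + Q^2. Setting dATC/dQ = −512/Q^2 − 8 + 2Q = 0 gives Q = 8 (since 2·8^3 − 8·8^2 = 512).
min ATC = 512/8 + 36 − 8·8 + 8^2 = $100. That is the break-even price.
Between these two prices the firm operates at a loss; above $100 it earns a profit.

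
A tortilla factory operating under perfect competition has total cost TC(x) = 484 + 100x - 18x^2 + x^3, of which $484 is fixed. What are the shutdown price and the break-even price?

Shutdown price = $19; break-even price = $67

AVC = 100 - 18x + x^2; minimized at x = 9, giving min AVC = $19. That is the shutdown price.
ATC = 484/x + 100 - 18x + x^2. Setting dATC/dx = −484/x^2 − 18 + 2x = 0 gives x = 11 (since 2·11^3 − 18·11^2 = 484).
min ATC = 484/11 + 100 − 18·11 + 11^2 = $67. That is the break-even price.
For $19 ≤ P < $67 the firm produces at a loss; below $19 it shuts down.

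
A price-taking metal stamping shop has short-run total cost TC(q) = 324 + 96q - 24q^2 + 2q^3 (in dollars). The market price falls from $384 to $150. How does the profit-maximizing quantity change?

Output falls from 12 to 9

MC = 96 - 48q + 6q^2; the shutdown threshold is min AVC = $24 (at q = 6).
With P = $384 above the shutdown price, P = MC gives q = 12.
At P = $150 ≥ min AVC, set P = MC: q = 9. The firm stays open but cuts output.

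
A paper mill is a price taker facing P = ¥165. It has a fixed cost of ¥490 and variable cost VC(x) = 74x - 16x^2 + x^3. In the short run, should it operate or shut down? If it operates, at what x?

From TC, MC = TC'(x) = 74 - 32x + 3x^2 and AVC = VC/x = 74 - 16x + x^2.
AVC hits its minimum where MC = AVC, at x = 8, giving min AVC = 74 - 16·8 + 8^2 = ¥10.
Because ¥165 ≥ ¥10, revenue can cover variable cost; the firm operates.
Solving P = MC: -91 - 32x + 3x^2 = 0 ⇒ x = -7/3 or 13. On the upward-sloping branch, x* = 13.
Check: AVC at x = 13 is ¥35 ≤ P, so revenue covers variable cost.
Profit = P·x − TC = 165·13 − 945 = ¥1200.

Produce at x = 13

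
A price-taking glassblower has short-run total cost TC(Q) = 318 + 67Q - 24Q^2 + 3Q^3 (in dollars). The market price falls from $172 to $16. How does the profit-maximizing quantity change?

Output falls from 7 to 0 (the firm shuts down)

MC = 67 - 48Q + 9Q^2; the shutdown threshold is min AVC = $19 (at Q = 4).
At P = $172 ≥ min AVC, set P = MC on the rising branch: Q = 7.
At P = $16 < min AVC = $19, price no longer covers variable cost at any output, so the firm shuts down: Q = 0.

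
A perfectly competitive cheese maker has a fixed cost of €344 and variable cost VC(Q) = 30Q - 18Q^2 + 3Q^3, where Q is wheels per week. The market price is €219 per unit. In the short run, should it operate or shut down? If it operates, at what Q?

Produce at Q = 7

From TC, MC = TC'(Q) = 30 - 36Q + 9Q^2 and AVC = VC/Q = 30 - 18Q + 3Q^2.
The AVC parabola has its vertex at Q = 18/6 = 3, where AVC = 30 - 18·3 + 3·3^2 = €3.
Because €219 ≥ €3, revenue can cover variable cost; the firm operates.
Set P = MC: 219 = 30 - 36Q + 9Q^2 → -189 - 36Q + 9Q^2 = 0. The roots are Q = -3 and Q = 7; the profit-maximizing output is on the rising part of MC, so Q* = 7.
Check: AVC at Q = 7 is €51 ≤ P, so revenue covers variable cost.
Profit = P·Q − TC = 219·7 − 701 = €832.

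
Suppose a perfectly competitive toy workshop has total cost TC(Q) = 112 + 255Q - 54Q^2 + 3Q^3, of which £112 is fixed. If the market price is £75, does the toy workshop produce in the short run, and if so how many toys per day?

Produce at Q = 10

Variable cost is VC = 255Q - 54Q^2 + 3Q^3, so AVC = VC/Q = 255 - 54Q + 3Q^2 and MC = dTC/dQ = 255 - 108Q + 9Q^2.
AVC is minimized where dAVC/dQ = -54 + 6Q = 0, at Q = 9; min AVC = 255 - 54·9 + 3·9^2 = £12.
P = £75 exceeds min AVC = £12, so the firm stays open.
Solving P = MC: 180 - 108Q + 9Q^2 = 0 ⇒ Q = 2 or 10. On the upward-sloping branch, Q* = 10.
Check: AVC at Q = 10 is £15 ≤ P, so revenue covers variable cost.
Profit = P·Q − TC = 75·10 − 262 = £488.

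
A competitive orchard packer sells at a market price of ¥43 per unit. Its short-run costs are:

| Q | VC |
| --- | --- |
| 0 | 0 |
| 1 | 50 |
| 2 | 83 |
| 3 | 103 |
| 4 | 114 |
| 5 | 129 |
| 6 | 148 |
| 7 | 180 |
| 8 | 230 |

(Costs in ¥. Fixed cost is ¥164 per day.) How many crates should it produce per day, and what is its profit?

Q = 7; profit = -¥43

Profit at each row (π = 43Q − TC): Q=0: -164; Q=1: -171; Q=2: -161; Q=3: -138; Q=4: -106; Q=5: -78; Q=6: -54; Q=7: -43; Q=8: -50.
Profit is maximized at Q = 7. AVC there is 180/7 = ¥25.71 ≤ P, so producing beats shutting down (which would give -¥164).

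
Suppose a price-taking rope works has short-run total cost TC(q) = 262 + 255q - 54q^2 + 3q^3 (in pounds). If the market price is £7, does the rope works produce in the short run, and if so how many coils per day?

Strip out fixed cost: VC = 255q - 54q^2 + 3q^3. Then AVC = 255 - 54q + 3q^2 and MC = 255 - 108q + 9q^2.
The AVC parabola has its vertex at q = 54/6 = 9, where AVC = 255 - 54·9 + 3·9^2 = £12.
P = £7 lies below min AVC = £12; no output level covers variable cost.
Best response: produce nothing and absorb the £262 fixed cost.

Shut down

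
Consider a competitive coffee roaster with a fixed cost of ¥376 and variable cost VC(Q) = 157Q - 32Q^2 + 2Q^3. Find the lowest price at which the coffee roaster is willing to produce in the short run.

¥29 per unit

The shutdown price is the minimum of AVC. VC = 157Q - 32Q^2 + 2Q^3, so AVC = 157 - 32Q + 2Q^2.
At the minimum of AVC, MC = AVC. MC = 157 - 64Q + 6Q^2; setting MC = AVC gives 4Q^2 - 32Q = 0, so Q = 8. min AVC = 29.
So the shutdown price is ¥29.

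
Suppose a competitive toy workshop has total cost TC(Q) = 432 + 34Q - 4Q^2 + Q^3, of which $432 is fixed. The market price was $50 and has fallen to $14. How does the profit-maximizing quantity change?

AVC = 34 - 4Q + Q^2, minimized at Q = 2 where min AVC = $30. MC = 34 - 8Q + 3Q^2.
At P = $50 ≥ min AVC, set P = MC on the rising branch: Q = 4.
At P = $14 < min AVC = $30, price no longer covers variable cost at any output, so the firm shuts down: Q = 0.

Output falls from 4 to 0 (the firm shuts down)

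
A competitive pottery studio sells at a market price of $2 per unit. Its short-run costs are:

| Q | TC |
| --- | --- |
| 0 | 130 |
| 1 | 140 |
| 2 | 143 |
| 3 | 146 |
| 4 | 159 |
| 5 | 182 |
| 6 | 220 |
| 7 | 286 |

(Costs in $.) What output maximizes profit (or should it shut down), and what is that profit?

Q = 0 (shut down); profit = -$130

Profit at each row (π = 2Q − TC): Q=0: -130; Q=1: -138; Q=2: -139; Q=3: -140; Q=4: -151; Q=5: -172; Q=6: -208; Q=7: -272.
Profit is highest at Q = 0. Equivalently, the lowest AVC in the table is 16/3 ≈ $5.33 at Q = 3, and P = $2 falls below it — price never covers variable cost, so the firm shuts down and loses only its fixed cost.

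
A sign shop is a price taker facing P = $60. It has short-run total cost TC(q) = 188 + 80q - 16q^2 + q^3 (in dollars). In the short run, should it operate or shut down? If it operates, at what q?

From TC, MC = TC'(q) = 80 - 32q + 3q^2 and AVC = VC/q = 80 - 16q + q^2.
The AVC parabola has its vertex at q = 16/2 = 8, where AVC = 80 - 16·8 + 8^2 = $16.
Because $60 ≥ $16, revenue can cover variable cost; the firm operates.
Set P = MC: 60 = 80 - 32q + 3q^2 → 20 - 32q + 3q^2 = 0. The roots are q = 2/3 and q = 10; the profit-maximizing output is on the rising part of MC, so q* = 10.
Check: AVC at q = 10 is $20 ≤ P, so revenue covers variable cost.
Profit = P·q − TC = 60·10 − 388 = $212.

Produce at q = 10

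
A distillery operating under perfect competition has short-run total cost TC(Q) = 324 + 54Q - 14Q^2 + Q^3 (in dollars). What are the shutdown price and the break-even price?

Shutdown price = min AVC. AVC = 54 - 14Q + Q^2, with vertex at Q = 7 and minimum $5.
ATC = 324/Q + 54 - 14Q + Q^2. Setting dATC/dQ = −324/Q^2 − 14 + 2Q = 0 gives Q = 9 (since 2·9^3 − 14·9^2 = 324).
min ATC = 324/9 + 54 − 14·9 + 9^2 = $45. That is the break-even price.
Between these two prices the firm operates at a loss; above $45 it earns a profit.

Shutdown price = $5; break-even price = $45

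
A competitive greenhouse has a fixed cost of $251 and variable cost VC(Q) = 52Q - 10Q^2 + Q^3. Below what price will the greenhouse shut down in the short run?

$27 per unit

The firm shuts down when price falls below the minimum of average variable cost. AVC = VC/Q = 52 - 10Q + Q^2.
At the minimum of AVC, MC = AVC. MC = 52 - 20Q + 3Q^2; setting MC = AVC gives 2Q^2 - 10Q = 0, so Q = 5. min AVC = 27.
For P < $27 the firm produces nothing.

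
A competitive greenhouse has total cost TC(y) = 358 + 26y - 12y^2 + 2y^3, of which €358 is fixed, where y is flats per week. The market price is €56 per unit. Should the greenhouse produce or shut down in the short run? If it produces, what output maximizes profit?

Produce at y = 5

From TC, MC = TC'(y) = 26 - 24y + 6y^2 and AVC = VC/y = 26 - 12y + 2y^2.
The AVC parabola has its vertex at y = 12/4 = 3, where AVC = 26 - 12·3 + 2·3^2 = €8.
Since P = €56 ≥ min AVC = €8, price covers variable cost and the firm should produce.
P = MC gives -30 - 24y + 6y^2 = 0, with roots -1 and 5. Take the larger (rising MC): y* = 5.
Check: AVC at y = 5 is €16 ≤ P, so revenue covers variable cost.
Profit = P·y − TC = 56·5 − 438 = -€158, a loss, but smaller than the €358 fixed cost the firm would lose by shutting down.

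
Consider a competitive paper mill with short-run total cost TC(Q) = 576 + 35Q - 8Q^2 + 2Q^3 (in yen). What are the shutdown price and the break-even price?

Shutdown price = ¥27; break-even price = ¥155

Shutdown price = min AVC. AVC = 35 - 8Q + 2Q^2, with vertex at Q = 2 and minimum ¥27.
ATC = 576/Q + 35 - 8Q + 2Q^2. Setting dATC/dQ = −576/Q^2 − 8 + 4Q = 0 gives Q = 6 (since 4·6^3 − 8·6^2 = 576).
min ATC = 576/6 + 35 − 8·6 + 2·6^2 = ¥155. That is the break-even price.
Between these two prices the firm operates at a loss; above ¥155 it earns a profit.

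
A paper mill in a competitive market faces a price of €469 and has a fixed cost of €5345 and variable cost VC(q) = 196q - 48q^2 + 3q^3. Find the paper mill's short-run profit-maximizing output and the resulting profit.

AVC = 196 - 48q + 3q^2 has its minimum €4 at q = 8; price €469 clears that bar, so the firm operates.
MC = 196 - 96q + 9q^2. Setting P = MC and taking the root on the rising branch gives q* = 13.
TR = 469·13 = 6097. TC = 5345 + 1027 = 6372. Profit = 6097 − 6372 = -€275.
Shutting down would mean losing the fixed cost of €5345, so operating at a loss of €275 is better by €5070.

Profit = -€275 at q = 13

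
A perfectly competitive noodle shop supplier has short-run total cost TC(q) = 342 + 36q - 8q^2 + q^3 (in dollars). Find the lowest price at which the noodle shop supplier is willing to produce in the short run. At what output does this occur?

$20 per unit, at q = 4

The shutdown price is the minimum of AVC. VC = 36q - 8q^2 + q^3, so AVC = 36 - 8q + q^2.
At the minimum of AVC, MC = AVC. MC = 36 - 16q + 3q^2; setting MC = AVC gives 2q^2 - 8q = 0, so q = 4. min AVC = 20.
The firm shuts down for any P below $20.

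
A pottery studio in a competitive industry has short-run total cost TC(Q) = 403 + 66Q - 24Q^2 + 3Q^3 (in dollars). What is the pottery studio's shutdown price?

The shutdown price is the minimum of AVC. VC = 66Q - 24Q^2 + 3Q^3, so AVC = 66 - 24Q + 3Q^2.
At the minimum of AVC, MC = AVC. MC = 66 - 48Q + 9Q^2; setting MC = AVC gives 6Q^2 - 24Q = 0, so Q = 4. min AVC = 18.
For P < $18 the firm produces nothing.

$18 per unit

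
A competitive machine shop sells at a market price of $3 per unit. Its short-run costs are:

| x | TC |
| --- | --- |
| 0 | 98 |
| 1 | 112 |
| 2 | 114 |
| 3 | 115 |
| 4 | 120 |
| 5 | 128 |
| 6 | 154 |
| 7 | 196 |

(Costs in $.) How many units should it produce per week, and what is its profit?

x = 0 (shut down); profit = -$98

Profit at each row (π = 3x − TC): x=0: -98; x=1: -109; x=2: -108; x=3: -106; x=4: -108; x=5: -113; x=6: -136; x=7: -175.
Profit is highest at x = 0. Equivalently, the lowest AVC in the table is 22/4 ≈ $5.50 at x = 4, and P = $3 falls below it — price never covers variable cost, so the firm shuts down and loses only its fixed cost.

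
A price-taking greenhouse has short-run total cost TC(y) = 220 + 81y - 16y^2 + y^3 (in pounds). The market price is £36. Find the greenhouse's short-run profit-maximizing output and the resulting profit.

Profit = -£58 at y = 9

AVC = 81 - 16y + y^2; min AVC = £17 at y = 8. Since P = £36 ≥ min AVC, the firm produces.
With MC = 81 - 32y + 3y^2, P = MC on the upward-sloping part at y* = 9.
TR = 36·9 = 324. TC = 220 + 162 = 382. Profit = 324 − 382 = -£58.
By producing, the firm covers all variable cost plus £162 of fixed cost; shutting down would lose the full £220.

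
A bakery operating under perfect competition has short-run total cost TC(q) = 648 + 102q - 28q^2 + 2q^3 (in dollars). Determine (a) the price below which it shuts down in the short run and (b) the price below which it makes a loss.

Shutdown price = min AVC. AVC = 102 - 28q + 2q^2, with vertex at q = 7 and minimum $4.
ATC = 648/q + 102 - 28q + 2q^2. Setting dATC/dq = −648/q^2 − 28 + 4q = 0 gives q = 9 (since 4·9^3 − 28·9^2 = 648).
min ATC = 648/9 + 102 − 28·9 + 2·9^2 = $84. That is the break-even price.
Between these two prices the firm operates at a loss; above $84 it earns a profit.

Shutdown price = $4; break-even price = $84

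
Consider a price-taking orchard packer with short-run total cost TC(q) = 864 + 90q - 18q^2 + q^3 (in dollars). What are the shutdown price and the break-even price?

Shutdown price = $9; break-even price = $90

AVC = 90 - 18q + q^2; minimized at q = 9, giving min AVC = $9. That is the shutdown price.
ATC = 864/q + 90 - 18q + q^2. Setting dATC/dq = −864/q^2 − 18 + 2q = 0 gives q = 12 (since 2·12^3 − 18·12^2 = 864).
min ATC = 864/12 + 90 − 18·12 + 12^2 = $90. That is the break-even price.
For $9 ≤ P < $90 the firm produces at a loss; below $9 it shuts down.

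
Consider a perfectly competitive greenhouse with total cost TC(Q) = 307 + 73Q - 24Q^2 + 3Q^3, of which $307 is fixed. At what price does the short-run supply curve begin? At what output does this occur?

The firm shuts down when price falls below the minimum of average variable cost. AVC = VC/Q = 73 - 24Q + 3Q^2.
dAVC/dQ = -24 + 6Q = 0 gives Q = 4. min AVC = 73 - 24·4 + 3·4^2 = 25.
For P < $25 the firm produces nothing.

$25 per unit, at Q = 4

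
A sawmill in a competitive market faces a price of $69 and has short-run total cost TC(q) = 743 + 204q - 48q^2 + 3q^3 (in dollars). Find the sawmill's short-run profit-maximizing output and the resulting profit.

Profit = -$257 at q = 9

AVC = 204 - 48q + 3q^2; min AVC = $12 at q = 8. Since P = $69 ≥ min AVC, the firm produces.
With MC = 204 - 96q + 9q^2, P = MC on the upward-sloping part at q* = 9.
TR = 69·9 = 621. TC = 743 + 135 = 878. Profit = 621 − 878 = -$257.
That loss of $257 beats the $743 the firm would lose by shutting down; producing recovers $486 of fixed cost.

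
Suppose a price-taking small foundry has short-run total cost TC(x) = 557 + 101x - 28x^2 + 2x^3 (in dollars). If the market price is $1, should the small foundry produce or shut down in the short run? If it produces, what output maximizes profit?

Shut down

From TC, MC = TC'(x) = 101 - 56x + 6x^2 and AVC = VC/x = 101 - 28x + 2x^2.
AVC is minimized where dAVC/dx = -28 + 4x = 0, at x = 7; min AVC = 101 - 28·7 + 2·7^2 = $3.
P = $1 lies below min AVC = $3; no output level covers variable cost.
Best response: produce nothing and absorb the $557 fixed cost.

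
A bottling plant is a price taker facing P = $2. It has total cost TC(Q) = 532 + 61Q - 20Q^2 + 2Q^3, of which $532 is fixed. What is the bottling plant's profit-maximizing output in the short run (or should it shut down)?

Strip out fixed cost: VC = 61Q - 20Q^2 + 2Q^3. Then AVC = 61 - 20Q + 2Q^2 and MC = 61 - 40Q + 6Q^2.
AVC hits its minimum where MC = AVC, at Q = 5, giving min AVC = 61 - 20·5 + 2·5^2 = $11.
Since P = $2 < min AVC = $11, price fails to cover variable cost at any output.
Best response: produce nothing and absorb the $532 fixed cost.

Shut down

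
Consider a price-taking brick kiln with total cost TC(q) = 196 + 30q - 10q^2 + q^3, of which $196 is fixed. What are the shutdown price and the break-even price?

AVC = 30 - 10q + q^2; minimized at q = 5, giving min AVC = $5. That is the shutdown price.
ATC = 196/q + 30 - 10q + q^2. Setting dATC/dq = −196/q^2 − 10 + 2q = 0 gives q = 7 (since 2·7^3 − 10·7^2 = 196).
min ATC = 196/7 + 30 − 10·7 + 7^2 = $37. That is the break-even price.
For $5 ≤ P < $37 the firm produces at a loss; below $5 it shuts down.

Shutdown price = $5; break-even price = $37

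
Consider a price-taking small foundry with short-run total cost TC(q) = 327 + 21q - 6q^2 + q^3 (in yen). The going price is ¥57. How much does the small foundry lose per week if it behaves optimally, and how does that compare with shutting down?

Profit = -¥111 at q = 6

AVC = 21 - 6q + q^2; min AVC = ¥12 at q = 3. Since P = ¥57 ≥ min AVC, the firm produces.
With MC = 21 - 12q + 3q^2, P = MC on the upward-sloping part at q* = 6.
TR = 57·6 = 342. TC = 327 + 126 = 453. Profit = 342 − 453 = -¥111.
That loss of ¥111 beats the ¥327 the firm would lose by shutting down; producing recovers ¥216 of fixed cost.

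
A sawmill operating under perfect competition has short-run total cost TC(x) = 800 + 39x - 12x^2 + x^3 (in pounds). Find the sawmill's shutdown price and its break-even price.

Shutdown price = £3; break-even price = £99

AVC = 39 - 12x + x^2; minimized at x = 6, giving min AVC = £3. That is the shutdown price.
ATC = 800/x + 39 - 12x + x^2. Setting dATC/dx = −800/x^2 − 12 + 2x = 0 gives x = 10 (since 2·10^3 − 12·10^2 = 800).
min ATC = 800/10 + 39 − 12·10 + 10^2 = £99. That is the break-even price.
Between these two prices the firm operates at a loss; above £99 it earns a profit.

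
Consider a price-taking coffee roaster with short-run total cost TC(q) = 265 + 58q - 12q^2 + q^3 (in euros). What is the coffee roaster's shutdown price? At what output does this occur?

Short-run supply begins at min AVC. From VC = 58q - 12q^2 + q^3, AVC = 58 - 12q + q^2.
dAVC/dq = -12 + 2q = 0 gives q = 6. min AVC = 58 - 12·6 + 6^2 = 22.
So the shutdown price is €22.

€22 per unit, at q = 6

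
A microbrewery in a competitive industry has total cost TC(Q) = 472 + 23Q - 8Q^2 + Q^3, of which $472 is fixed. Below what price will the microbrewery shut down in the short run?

$7 per unit

Short-run supply begins at min AVC. From VC = 23Q - 8Q^2 + Q^3, AVC = 23 - 8Q + Q^2.
dAVC/dQ = -8 + 2Q = 0 gives Q = 4. min AVC = 23 - 8·4 + 4^2 = 7.
For P < $7 the firm produces nothing.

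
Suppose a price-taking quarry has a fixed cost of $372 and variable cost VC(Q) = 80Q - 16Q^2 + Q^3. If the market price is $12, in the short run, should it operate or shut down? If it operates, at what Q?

Shut down

Strip out fixed cost: VC = 80Q - 16Q^2 + Q^3. Then AVC = 80 - 16Q + Q^2 and MC = 80 - 32Q + 3Q^2.
AVC is minimized where dAVC/dQ = -16 + 2Q = 0, at Q = 8; min AVC = 80 - 16·8 + 8^2 = $16.
P = $12 lies below min AVC = $16; no output level covers variable cost.
Best response: produce nothing and absorb the $372 fixed cost.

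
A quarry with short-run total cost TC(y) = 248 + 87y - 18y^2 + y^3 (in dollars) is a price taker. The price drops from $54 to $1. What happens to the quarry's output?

Output falls from 11 to 0 (the firm shuts down)

MC = 87 - 36y + 3y^2; the shutdown threshold is min AVC = $6 (at y = 9).
With P = $54 above the shutdown price, P = MC gives y = 11.
At P = $1 < min AVC = $6, price no longer covers variable cost at any output, so the firm shuts down: y = 0.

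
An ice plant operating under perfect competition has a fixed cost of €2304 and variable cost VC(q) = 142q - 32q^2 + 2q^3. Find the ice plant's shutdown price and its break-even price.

Shutdown price = €14; break-even price = €238

AVC = 142 - 32q + 2q^2; minimized at q = 8, giving min AVC = €14. That is the shutdown price.
ATC = 2304/q + 142 - 32q + 2q^2. Setting dATC/dq = −2304/q^2 − 32 + 4q = 0 gives q = 12 (since 4·12^3 − 32·12^2 = 2304).
min ATC = 2304/12 + 142 − 32·12 + 2·12^2 = €238. That is the break-even price.
Between these two prices the firm operates at a loss; above €238 it earns a profit.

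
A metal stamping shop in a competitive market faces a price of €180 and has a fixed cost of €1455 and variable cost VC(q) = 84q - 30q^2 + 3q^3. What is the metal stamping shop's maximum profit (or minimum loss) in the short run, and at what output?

Profit = -€303 at q = 8

AVC = 84 - 30q + 3q^2 has its minimum €9 at q = 5; price €180 clears that bar, so the firm operates.
MC = 84 - 60q + 9q^2. Setting P = MC and taking the root on the rising branch gives q* = 8.
TR = 180·8 = 1440. TC = 1455 + 288 = 1743. Profit = 1440 − 1743 = -€303.
Shutting down would mean losing the fixed cost of €1455, so operating at a loss of €303 is better by €1152.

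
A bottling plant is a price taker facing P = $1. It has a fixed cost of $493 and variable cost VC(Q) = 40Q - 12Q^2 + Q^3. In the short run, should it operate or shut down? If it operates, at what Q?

Shut down

Strip out fixed cost: VC = 40Q - 12Q^2 + Q^3. Then AVC = 40 - 12Q + Q^2 and MC = 40 - 24Q + 3Q^2.
AVC hits its minimum where MC = AVC, at Q = 6, giving min AVC = 40 - 12·6 + 6^2 = $4.
Since P = $1 < min AVC = $4, price fails to cover variable cost at any output.
The firm minimizes its loss by shutting down and losing only its fixed cost of $493.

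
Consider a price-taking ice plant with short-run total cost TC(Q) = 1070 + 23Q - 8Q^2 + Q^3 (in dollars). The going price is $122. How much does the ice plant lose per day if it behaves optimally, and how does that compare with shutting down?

AVC = 23 - 8Q + Q^2; min AVC = $7 at Q = 4. Since P = $122 ≥ min AVC, the firm produces.
With MC = 23 - 16Q + 3Q^2, P = MC on the upward-sloping part at Q* = 9.
TR = 122·9 = 1098. TC = 1070 + 288 = 1358. Profit = 1098 − 1358 = -$260.
By producing, the firm covers all variable cost plus $810 of fixed cost; shutting down would lose the full $1070.

Profit = -$260 at Q = 9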